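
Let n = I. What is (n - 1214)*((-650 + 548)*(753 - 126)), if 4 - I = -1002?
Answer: 13302432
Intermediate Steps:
I = 1006 (I = 4 - 1*(-1002) = 4 + 1002 = 1006)
n = 1006
(n - 1214)*((-650 + 548)*(753 - 126)) = (1006 - 1214)*((-650 + 548)*(753 - 126)) = -(-21216)*627 = -208*(-63954) = 13302432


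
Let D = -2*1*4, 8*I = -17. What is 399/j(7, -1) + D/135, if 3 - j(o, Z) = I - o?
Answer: 430144/13095 ≈ 32.848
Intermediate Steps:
I = -17/8 (I = (1/8)*(-17) = -17/8 ≈ -2.1250)
D = -8 (D = -2*4 = -8)
j(o, Z) = 41/8 + o (j(o, Z) = 3 - (-17/8 - o) = 3 + (17/8 + o) = 41/8 + o)
399/j(7, -1) + D/135 = 399/(41/8 + 7) - 8/135 = 399/(97/8) - 8*1/135 = 399*(8/97) - 8/135 = 3192/97 - 8/135 = 430144/13095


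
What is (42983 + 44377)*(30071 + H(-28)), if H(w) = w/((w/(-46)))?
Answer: 2622984000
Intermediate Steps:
H(w) = -46 (H(w) = w/((w*(-1/46))) = w/((-w/46)) = w*(-46/w) = -46)
(42983 + 44377)*(30071 + H(-28)) = (42983 + 44377)*(30071 - 46) = 87360*30025 = 2622984000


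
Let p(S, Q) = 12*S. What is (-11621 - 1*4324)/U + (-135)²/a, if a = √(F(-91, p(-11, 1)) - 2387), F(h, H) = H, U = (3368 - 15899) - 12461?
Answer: 15945/24992 - 18225*I*√2519/2519 ≈ 0.638 - 363.12*I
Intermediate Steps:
U = -24992 (U = -12531 - 12461 = -24992)
a = I*√2519 (a = √(12*(-11) - 2387) = √(-132 - 2387) = √(-2519) = I*√2519 ≈ 50.19*I)
(-11621 - 1*4324)/U + (-135)²/a = (-11621 - 1*4324)/(-24992) + (-135)²/((I*√2519)) = (-11621 - 4324)*(-1/24992) + 18225*(-I*√2519/2519) = -15945*(-1/24992) - 18225*I*√2519/2519 = 15945/24992 - 18225*I*√2519/2519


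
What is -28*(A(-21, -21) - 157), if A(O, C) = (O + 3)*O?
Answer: -6188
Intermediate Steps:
A(O, C) = O*(3 + O) (A(O, C) = (3 + O)*O = O*(3 + O))
-28*(A(-21, -21) - 157) = -28*(-21*(3 - 21) - 157) = -28*(-21*(-18) - 157) = -28*(378 - 157) = -28*221 = -6188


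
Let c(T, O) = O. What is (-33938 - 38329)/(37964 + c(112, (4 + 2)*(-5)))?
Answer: -5559/2918 ≈ -1.9051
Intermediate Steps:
(-33938 - 38329)/(37964 + c(112, (4 + 2)*(-5))) = (-33938 - 38329)/(37964 + (4 + 2)*(-5)) = -72267/(37964 + 6*(-5)) = -72267/(37964 - 30) = -72267/37934 = -72267*1/37934 = -5559/2918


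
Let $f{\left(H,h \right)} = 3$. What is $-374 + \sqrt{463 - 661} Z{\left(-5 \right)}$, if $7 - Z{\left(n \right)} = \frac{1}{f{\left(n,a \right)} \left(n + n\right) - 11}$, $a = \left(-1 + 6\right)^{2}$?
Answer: $-374 + \frac{864 i \sqrt{22}}{41} \approx -374.0 + 98.842 i$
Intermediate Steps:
$a = 25$ ($a = 5^{2} = 25$)
$Z{\left(n \right)} = 7 - \frac{1}{-11 + 6 n}$ ($Z{\left(n \right)} = 7 - \frac{1}{3 \left(n + n\right) - 11} = 7 - \frac{1}{3 \cdot 2 n - 11} = 7 - \frac{1}{6 n - 11} = 7 - \frac{1}{-11 + 6 n}$)
$-374 + \sqrt{463 - 661} Z{\left(-5 \right)} = -374 + \sqrt{463 - 661} \frac{6 \left(-13 + 7 \left(-5\right)\right)}{-11 + 6 \left(-5\right)} = -374 + \sqrt{-198} \frac{6 \left(-13 - 35\right)}{-11 - 30} = -374 + 3 i \sqrt{22} \cdot 6 \frac{1}{-41} \left(-48\right) = -374 + 3 i \sqrt{22} \cdot 6 \left(- \frac{1}{41}\right) \left(-48\right) = -374 + 3 i \sqrt{22} \cdot \frac{288}{41} = -374 + \frac{864 i \sqrt{22}}{41}$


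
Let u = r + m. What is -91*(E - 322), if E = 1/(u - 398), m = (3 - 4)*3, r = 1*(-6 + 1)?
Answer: 1699529/58 ≈ 29302.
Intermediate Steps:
r = -5 (r = 1*(-5) = -5)
m = -3 (m = -1*3 = -3)
u = -8 (u = -5 - 3 = -8)
E = -1/406 (E = 1/(-8 - 398) = 1/(-406) = -1/406 ≈ -0.0024631)
-91*(E - 322) = -91*(-1/406 - 322) = -91*(-130733/406) = 1699529/58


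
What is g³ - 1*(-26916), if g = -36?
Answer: -19740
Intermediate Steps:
g³ - 1*(-26916) = (-36)³ - 1*(-26916) = -46656 + 26916 = -19740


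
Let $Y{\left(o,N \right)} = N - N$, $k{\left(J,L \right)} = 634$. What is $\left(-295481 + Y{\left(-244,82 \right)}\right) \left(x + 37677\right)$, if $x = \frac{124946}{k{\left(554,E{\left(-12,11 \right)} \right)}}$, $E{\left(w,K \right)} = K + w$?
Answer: $- \frac{3547569115442}{317} \approx -1.1191 \cdot 10^{10}$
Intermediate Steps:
$Y{\left(o,N \right)} = 0$
$x = \frac{62473}{317}$ ($x = \frac{124946}{634} = 124946 \cdot \frac{1}{634} = \frac{62473}{317} \approx 197.08$)
$\left(-295481 + Y{\left(-244,82 \right)}\right) \left(x + 37677\right) = \left(-295481 + 0\right) \left(\frac{62473}{317} + 37677\right) = \left(-295481\right) \frac{12006082}{317} = - \frac{3547569115442}{317}$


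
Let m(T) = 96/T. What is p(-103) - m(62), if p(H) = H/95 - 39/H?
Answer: -683704/303335 ≈ -2.2540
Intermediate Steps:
p(H) = -39/H + H/95 (p(H) = H*(1/95) - 39/H = H/95 - 39/H = -39/H + H/95)
p(-103) - m(62) = (-39/(-103) + (1/95)*(-103)) - 96/62 = (-39*(-1/103) - 103/95) - 96/62 = (39/103 - 103/95) - 1*48/31 = -6904/9785 - 48/31 = -683704/303335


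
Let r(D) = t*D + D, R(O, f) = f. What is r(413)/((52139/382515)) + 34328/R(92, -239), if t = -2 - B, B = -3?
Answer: 73723988618/12461221 ≈ 5916.3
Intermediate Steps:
t = 1 (t = -2 - 1*(-3) = -2 + 3 = 1)
r(D) = 2*D (r(D) = 1*D + D = D + D = 2*D)
r(413)/((52139/382515)) + 34328/R(92, -239) = (2*413)/((52139/382515)) + 34328/(-239) = 826/((52139*(1/382515))) + 34328*(-1/239) = 826/(52139/382515) - 34328/239 = 826*(382515/52139) - 34328/239 = 315957390/52139 - 34328/239 = 73723988618/12461221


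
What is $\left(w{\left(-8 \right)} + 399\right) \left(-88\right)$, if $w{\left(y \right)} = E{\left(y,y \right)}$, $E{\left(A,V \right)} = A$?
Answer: $-34408$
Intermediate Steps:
$w{\left(y \right)} = y$
$\left(w{\left(-8 \right)} + 399\right) \left(-88\right) = \left(-8 + 399\right) \left(-88\right) = 391 \left(-88\right) = -34408$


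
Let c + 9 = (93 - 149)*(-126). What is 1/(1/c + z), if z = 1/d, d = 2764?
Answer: 19477908/9811 ≈ 1985.3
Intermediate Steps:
z = 1/2764 ≈ 0.00036179
c = 7047 (c = -9 + (93 - 149)*(-126) = -9 - 56*(-126) = -9 + 7056 = 7047)
1/(1/c + z) = 1/(1/7047 + 1/2764) = 1/(9811/19477908) = 19477908/9811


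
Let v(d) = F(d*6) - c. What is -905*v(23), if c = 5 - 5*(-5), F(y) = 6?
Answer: 21720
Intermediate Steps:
c = 30 (c = 5 + 25 = 30)
v(d) = -24 (v(d) = 6 - 1*30 = 6 - 30 = -24)
-905*v(23) = -905*(-24) = 21720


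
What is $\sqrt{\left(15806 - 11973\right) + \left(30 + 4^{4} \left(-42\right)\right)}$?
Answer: $83 i \approx 83.0 i$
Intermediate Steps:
$\sqrt{\left(15806 - 11973\right) + \left(30 + 4^{4} \left(-42\right)\right)} = \sqrt{\left(15806 - 11973\right) + \left(30 + 256 \left(-42\right)\right)} = \sqrt{3833 + \left(30 - 10752\right)} = \sqrt{3833 - 10722} = \sqrt{-6889} = 83 i$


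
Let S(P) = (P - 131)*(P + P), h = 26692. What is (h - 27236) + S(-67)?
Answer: 25988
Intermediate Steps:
S(P) = 2*P*(-131 + P) (S(P) = (-131 + P)*(2*P) = 2*P*(-131 + P))
(h - 27236) + S(-67) = (26692 - 27236) + 2*(-67)*(-131 - 67) = -544 + 2*(-67)*(-198) = -544 + 26532 = 25988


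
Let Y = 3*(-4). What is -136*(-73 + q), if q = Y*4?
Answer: 16456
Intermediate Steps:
Y = -12
q = -48 (q = -12*4 = -48)
-136*(-73 + q) = -136*(-73 - 48) = -136*(-121) = 16456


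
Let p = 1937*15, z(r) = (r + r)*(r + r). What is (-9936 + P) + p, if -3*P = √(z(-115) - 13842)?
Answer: 19119 - √39058/3 ≈ 19053.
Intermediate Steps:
z(r) = 4*r² (z(r) = (2*r)*(2*r) = 4*r²)
p = 29055
P = -√39058/3 (P = -√(4*(-115)² - 13842)/3 = -√(4*13225 - 13842)/3 = -√(52900 - 13842)/3 = -√39058/3 ≈ -65.877)
(-9936 + P) + p = (-9936 - √39058/3) + 29055 = 19119 - √39058/3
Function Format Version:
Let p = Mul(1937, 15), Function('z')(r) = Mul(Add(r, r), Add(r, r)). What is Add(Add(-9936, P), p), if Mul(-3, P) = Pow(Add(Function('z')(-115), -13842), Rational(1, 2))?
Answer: Add(19119, Mul(Rational(-1, 3), Pow(39058, Rational(1, 2)))) ≈ 19053.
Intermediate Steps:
Function('z')(r) = Mul(4, Pow(r, 2)) (Function('z')(r) = Mul(Mul(2, r), Mul(2, r)) = Mul(4, Pow(r, 2)))
p = 29055
P = Mul(Rational(-1, 3), Pow(39058, Rational(1, 2))) (P = Mul(Rational(-1, 3), Pow(Add(Mul(4, Pow(-115, 2)), -13842), Rational(1, 2))) = Mul(Rational(-1, 3), Pow(Add(Mul(4, 13225), -13842), Rational(1, 2))) = Mul(Rational(-1, 3), Pow(Add(52900, -13842), Rational(1, 2))) = Mul(Rational(-1, 3), Pow(39058, Rational(1, 2))) ≈ -65.877)
Add(Add(-9936, P), p) = Add(Add(-9936, Mul(Rational(-1, 3), Pow(39058, Rational(1, 2)))), 29055) = Add(19119, Mul(Rational(-1, 3), Pow(39058, Rational(1, 2))))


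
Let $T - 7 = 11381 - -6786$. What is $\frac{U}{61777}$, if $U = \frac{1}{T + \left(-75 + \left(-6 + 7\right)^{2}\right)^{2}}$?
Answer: $\frac{1}{1461026050} \approx 6.8445 \cdot 10^{-10}$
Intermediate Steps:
$T = 18174$ ($T = 7 + \left(11381 - -6786\right) = 7 + \left(11381 + 6786\right) = 7 + 18167 = 18174$)
$U = \frac{1}{23650}$ ($U = \frac{1}{18174 + \left(-75 + \left(-6 + 7\right)^{2}\right)^{2}} = \frac{1}{18174 + \left(-75 + 1^{2}\right)^{2}} = \frac{1}{18174 + \left(-75 + 1\right)^{2}} = \frac{1}{18174 + \left(-74\right)^{2}} = \frac{1}{18174 + 5476} = \frac{1}{23650} \approx 4.2283 \cdot 10^{-5}$)
$\frac{U}{61777} = \frac{1}{23650 \cdot 61777} = \frac{1}{23650} \cdot \frac{1}{61777} = \frac{1}{1461026050}$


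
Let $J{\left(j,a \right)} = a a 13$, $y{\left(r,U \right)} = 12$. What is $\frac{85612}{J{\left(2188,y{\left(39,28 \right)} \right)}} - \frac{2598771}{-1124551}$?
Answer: $\frac{25284989881}{526289868} \approx 48.044$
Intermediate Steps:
$J{\left(j,a \right)} = 13 a^{2}$ ($J{\left(j,a \right)} = a^{2} \cdot 13 = 13 a^{2}$)
$\frac{85612}{J{\left(2188,y{\left(39,28 \right)} \right)}} - \frac{2598771}{-1124551} = \frac{85612}{13 \cdot 12^{2}} - \frac{2598771}{-1124551} = \frac{85612}{13 \cdot 144} - - \frac{2598771}{1124551} = \frac{85612}{1872} + \frac{2598771}{1124551} = 85612 \cdot \frac{1}{1872} + \frac{2598771}{1124551} = \frac{21403}{468} + \frac{2598771}{1124551} = \frac{25284989881}{526289868}$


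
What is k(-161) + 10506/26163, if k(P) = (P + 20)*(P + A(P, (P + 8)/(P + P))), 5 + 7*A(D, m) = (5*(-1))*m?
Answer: 26421466901/1156302 ≈ 22850.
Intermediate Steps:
A(D, m) = -5/7 - 5*m/7 (A(D, m) = -5/7 + ((5*(-1))*m)/7 = -5/7 + (-5*m)/7 = -5/7 - 5*m/7)
k(P) = (20 + P)*(-5/7 + P - 5*(8 + P)/(14*P)) (k(P) = (P + 20)*(P + (-5/7 - 5*(P + 8)/(7*(P + P)))) = (20 + P)*(P + (-5/7 - 5*(8 + P)/(7*(2*P)))) = (20 + P)*(P + (-5/7 - 5*(8 + P)*1/(2*P)/7)) = (20 + P)*(P + (-5/7 - 5*(8 + P)/(14*P))) = (20 + P)*(-5/7 + P - 5*(8 + P)/(14*P)))
k(-161) + 10506/26163 = (-170/7 + (-161)² - 400/7/(-161) + (265/14)*(-161)) + 10506/26163 = (-170/7 + 25921 - 400/7*(-1/161) - 6095/2) + 10506*(1/26163) = (-170/7 + 25921 + 400/1127 - 6095/2) + 206/513 = 51502929/2254 + 206/513 = 26421466901/1156302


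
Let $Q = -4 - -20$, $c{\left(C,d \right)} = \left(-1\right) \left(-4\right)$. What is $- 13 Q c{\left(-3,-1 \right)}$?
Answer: $-832$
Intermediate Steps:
$c{\left(C,d \right)} = 4$
$Q = 16$ ($Q = -4 + 20 = 16$)
$- 13 Q c{\left(-3,-1 \right)} = \left(-13\right) 16 \cdot 4 = \left(-208\right) 4 = -832$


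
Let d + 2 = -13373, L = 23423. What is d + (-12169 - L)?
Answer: -48967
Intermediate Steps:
d = -13375 (d = -2 - 13373 = -13375)
d + (-12169 - L) = -13375 + (-12169 - 1*23423) = -13375 + (-12169 - 23423) = -13375 - 35592 = -48967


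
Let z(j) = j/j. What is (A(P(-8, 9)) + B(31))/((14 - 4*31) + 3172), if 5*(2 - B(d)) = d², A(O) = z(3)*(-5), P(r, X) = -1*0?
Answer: -488/7655 ≈ -0.063749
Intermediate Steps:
z(j) = 1
P(r, X) = 0
A(O) = -5 (A(O) = 1*(-5) = -5)
B(d) = 2 - d²/5
(A(P(-8, 9)) + B(31))/((14 - 4*31) + 3172) = (-5 + (2 - ⅕*31²))/((14 - 4*31) + 3172) = (-5 + (2 - ⅕*961))/((14 - 124) + 3172) = (-5 + (2 - 961/5))/(-110 + 3172) = (-5 - 951/5)/3062 = -976/5*1/3062 = -488/7655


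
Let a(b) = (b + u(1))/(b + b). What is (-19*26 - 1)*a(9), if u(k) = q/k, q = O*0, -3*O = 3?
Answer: -495/2 ≈ -247.50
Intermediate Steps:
O = -1 (O = -1/3*3 = -1)
q = 0 (q = -1*0 = 0)
u(k) = 0 (u(k) = 0/k = 0)
a(b) = 1/2 (a(b) = (b + 0)/(b + b) = b/((2*b)) = b*(1/(2*b)) = 1/2)
(-19*26 - 1)*a(9) = (-19*26 - 1)*(1/2) = (-494 - 1)*(1/2) = -495*1/2 = -495/2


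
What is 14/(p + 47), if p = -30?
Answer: 14/17 ≈ 0.82353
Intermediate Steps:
14/(p + 47) = 14/(-30 + 47) = 14/17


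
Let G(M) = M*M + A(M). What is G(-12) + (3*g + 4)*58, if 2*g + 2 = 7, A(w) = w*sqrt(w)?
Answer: 811 - 24*I*sqrt(3) ≈ 811.0 - 41.569*I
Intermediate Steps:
A(w) = w**(3/2)
g = 5/2 (g = -1 + (1/2)*7 = -1 + 7/2 = 5/2 ≈ 2.5000)
G(M) = M**2 + M**(3/2) (G(M) = M*M + M**(3/2) = M**2 + M**(3/2))
G(-12) + (3*g + 4)*58 = ((-12)**2 + (-12)**(3/2)) + (3*(5/2) + 4)*58 = (144 - 24*I*sqrt(3)) + (15/2 + 4)*58 = (144 - 24*I*sqrt(3)) + (23/2)*58 = (144 - 24*I*sqrt(3)) + 667 = 811 - 24*I*sqrt(3)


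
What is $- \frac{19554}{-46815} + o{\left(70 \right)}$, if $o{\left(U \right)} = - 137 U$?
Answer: $- \frac{149645432}{15605} \approx -9589.6$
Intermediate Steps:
$- \frac{19554}{-46815} + o{\left(70 \right)} = - \frac{19554}{-46815} - 9590 = \left(-19554\right) \left(- \frac{1}{46815}\right) - 9590 = \frac{6518}{15605} - 9590 = - \frac{149645432}{15605}$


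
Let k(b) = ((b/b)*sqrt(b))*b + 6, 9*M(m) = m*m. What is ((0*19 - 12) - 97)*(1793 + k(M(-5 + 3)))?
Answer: -5295329/27 ≈ -1.9612e+5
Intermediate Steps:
M(m) = m**2/9 (M(m) = (m*m)/9 = m**2/9)
k(b) = 6 + b**(3/2) (k(b) = (1*sqrt(b))*b + 6 = sqrt(b)*b + 6 = b**(3/2) + 6 = 6 + b**(3/2))
((0*19 - 12) - 97)*(1793 + k(M(-5 + 3))) = ((0*19 - 12) - 97)*(1793 + (6 + ((-5 + 3)**2/9)**(3/2))) = ((0 - 12) - 97)*(1793 + (6 + ((1/9)*(-2)**2)**(3/2))) = (-12 - 97)*(1793 + (6 + ((1/9)*4)**(3/2))) = -109*(1793 + (6 + (4/9)**(3/2))) = -109*(1793 + (6 + 8/27)) = -109*(1793 + 170/27) = -109*48581/27 = -5295329/27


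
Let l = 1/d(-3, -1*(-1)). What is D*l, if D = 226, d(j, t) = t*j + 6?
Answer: 226/3 ≈ 75.333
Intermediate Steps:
d(j, t) = 6 + j*t (d(j, t) = j*t + 6 = 6 + j*t)
l = ⅓ (l = 1/(6 - (-3)*(-1)) = 1/(6 - 3*1) = 1/(6 - 3) = 1/3 = ⅓ ≈ 0.33333)
D*l = 226*(⅓) = 226/3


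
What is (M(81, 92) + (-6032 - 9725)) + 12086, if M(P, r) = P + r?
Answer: -3498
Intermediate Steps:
(M(81, 92) + (-6032 - 9725)) + 12086 = ((81 + 92) + (-6032 - 9725)) + 12086 = (173 - 15757) + 12086 = -15584 + 12086 = -3498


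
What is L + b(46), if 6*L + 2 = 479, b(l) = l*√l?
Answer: 159/2 + 46*√46 ≈ 391.49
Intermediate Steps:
b(l) = l^(3/2)
L = 159/2 (L = -⅓ + (⅙)*479 = -⅓ + 479/6 = 159/2 ≈ 79.500)
L + b(46) = 159/2 + 46^(3/2) = 159/2 + 46*√46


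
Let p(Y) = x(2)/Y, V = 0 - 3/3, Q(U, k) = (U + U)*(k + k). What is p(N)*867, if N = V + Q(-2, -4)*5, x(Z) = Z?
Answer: 578/53 ≈ 10.906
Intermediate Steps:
Q(U, k) = 4*U*k (Q(U, k) = (2*U)*(2*k) = 4*U*k)
V = -1 (V = 0 - 3/3 = 0 - 1*1 = 0 - 1 = -1)
N = 159 (N = -1 + (4*(-2)*(-4))*5 = -1 + 32*5 = -1 + 160 = 159)
p(Y) = 2/Y
p(N)*867 = (2/159)*867 = 578/53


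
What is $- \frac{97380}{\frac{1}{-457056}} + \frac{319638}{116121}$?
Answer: $\frac{1722775540835506}{38707} \approx 4.4508 \cdot 10^{10}$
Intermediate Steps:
$- \frac{97380}{\frac{1}{-457056}} + \frac{319638}{116121} = - \frac{97380}{- \frac{1}{457056}} + 319638 \cdot \frac{1}{116121} = \left(-97380\right) \left(-457056\right) + \frac{106546}{38707} = 44508113280 + \frac{106546}{38707} = \frac{1722775540835506}{38707}$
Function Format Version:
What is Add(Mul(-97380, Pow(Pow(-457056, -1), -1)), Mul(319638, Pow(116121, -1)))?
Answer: Rational(1722775540835506, 38707) ≈ 4.4508e+10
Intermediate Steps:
Add(Mul(-97380, Pow(Pow(-457056, -1), -1)), Mul(319638, Pow(116121, -1))) = Add(Mul(-97380, Pow(Rational(-1, 457056), -1)), Mul(319638, Rational(1, 116121))) = Add(Mul(-97380, -457056), Rational(106546, 38707)) = Add(44508113280, Rational(106546, 38707)) = Rational(1722775540835506, 38707)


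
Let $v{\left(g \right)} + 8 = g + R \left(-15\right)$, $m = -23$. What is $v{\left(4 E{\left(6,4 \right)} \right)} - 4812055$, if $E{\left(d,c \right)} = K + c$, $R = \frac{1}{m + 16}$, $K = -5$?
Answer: $- \frac{33684454}{7} \approx -4.8121 \cdot 10^{6}$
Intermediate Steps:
$R = - \frac{1}{7}$ ($R = \frac{1}{-23 + 16} = \frac{1}{-7} = - \frac{1}{7} \approx -0.14286$)
$E{\left(d,c \right)} = -5 + c$
$v{\left(g \right)} = - \frac{41}{7} + g$ ($v{\left(g \right)} = -8 + \left(g - - \frac{15}{7}\right) = -8 + \left(g + \frac{15}{7}\right) = -8 + \left(\frac{15}{7} + g\right) = - \frac{41}{7} + g$)
$v{\left(4 E{\left(6,4 \right)} \right)} - 4812055 = \left(- \frac{41}{7} + 4 \left(-5 + 4\right)\right) - 4812055 = \left(- \frac{41}{7} + 4 \left(-1\right)\right) - 4812055 = \left(- \frac{41}{7} - 4\right) - 4812055 = - \frac{69}{7} - 4812055 = - \frac{33684454}{7}$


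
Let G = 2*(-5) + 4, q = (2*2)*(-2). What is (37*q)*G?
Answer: 1776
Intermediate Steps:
q = -8 (q = 4*(-2) = -8)
G = -6 (G = -10 + 4 = -6)
(37*q)*G = (37*(-8))*(-6) = -296*(-6) = 1776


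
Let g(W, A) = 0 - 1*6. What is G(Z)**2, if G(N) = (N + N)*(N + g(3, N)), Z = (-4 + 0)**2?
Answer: 102400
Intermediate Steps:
Z = 16 (Z = (-4)**2 = 16)
g(W, A) = -6 (g(W, A) = 0 - 6 = -6)
G(N) = 2*N*(-6 + N) (G(N) = (N + N)*(N - 6) = (2*N)*(-6 + N) = 2*N*(-6 + N))
G(Z)**2 = (2*16*(-6 + 16))**2 = (2*16*10)**2 = 320**2 = 102400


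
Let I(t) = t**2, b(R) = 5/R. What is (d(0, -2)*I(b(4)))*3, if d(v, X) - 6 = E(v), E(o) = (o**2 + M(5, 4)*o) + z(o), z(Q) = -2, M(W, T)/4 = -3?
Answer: 75/4 ≈ 18.750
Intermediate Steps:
M(W, T) = -12 (M(W, T) = 4*(-3) = -12)
E(o) = -2 + o**2 - 12*o (E(o) = (o**2 - 12*o) - 2 = -2 + o**2 - 12*o)
d(v, X) = 4 + v**2 - 12*v (d(v, X) = 6 + (-2 + v**2 - 12*v) = 4 + v**2 - 12*v)
(d(0, -2)*I(b(4)))*3 = ((4 + 0**2 - 12*0)*(5/4)**2)*3 = ((4 + 0 + 0)*(5*(1/4))**2)*3 = (4*(5/4)**2)*3 = (4*(25/16))*3 = (25/4)*3 = 75/4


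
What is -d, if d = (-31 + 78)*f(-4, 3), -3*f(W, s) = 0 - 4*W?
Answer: 752/3 ≈ 250.67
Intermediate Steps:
f(W, s) = 4*W/3 (f(W, s) = -(0 - 4*W)/3 = -(-4)*W/3 = 4*W/3)
d = -752/3 (d = (-31 + 78)*((4/3)*(-4)) = 47*(-16/3) = -752/3 ≈ -250.67)
-d = -1*(-752/3) = 752/3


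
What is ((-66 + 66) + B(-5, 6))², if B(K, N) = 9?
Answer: 81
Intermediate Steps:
((-66 + 66) + B(-5, 6))² = ((-66 + 66) + 9)² = (0 + 9)² = 9² = 81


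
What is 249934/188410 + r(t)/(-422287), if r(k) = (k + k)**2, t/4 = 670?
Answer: -2653700028471/39781546835 ≈ -66.707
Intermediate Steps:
t = 2680 (t = 4*670 = 2680)
r(k) = 4*k**2 (r(k) = (2*k)**2 = 4*k**2)
249934/188410 + r(t)/(-422287) = 249934/188410 + (4*2680**2)/(-422287) = 249934*(1/188410) + (4*7182400)*(-1/422287) = 124967/94205 + 28729600*(-1/422287) = 124967/94205 - 28729600/422287 = -2653700028471/39781546835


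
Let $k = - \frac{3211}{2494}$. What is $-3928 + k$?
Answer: $- \frac{9799643}{2494} \approx -3929.3$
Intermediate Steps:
$k = - \frac{3211}{2494}$ ($k = \left(-3211\right) \frac{1}{2494} = - \frac{3211}{2494} \approx -1.2875$)
$-3928 + k = -3928 - \frac{3211}{2494} = - \frac{9799643}{2494}$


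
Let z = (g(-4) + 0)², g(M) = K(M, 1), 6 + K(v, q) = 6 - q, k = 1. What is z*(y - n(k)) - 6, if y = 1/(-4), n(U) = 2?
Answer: -33/4 ≈ -8.2500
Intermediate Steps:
K(v, q) = -q (K(v, q) = -6 + (6 - q) = -q)
g(M) = -1 (g(M) = -1*1 = -1)
y = -¼ ≈ -0.25000
z = 1 (z = (-1 + 0)² = (-1)² = 1)
z*(y - n(k)) - 6 = 1*(-¼ - 1*2) - 6 = 1*(-¼ - 2) - 6 = 1*(-9/4) - 6 = -9/4 - 6 = -33/4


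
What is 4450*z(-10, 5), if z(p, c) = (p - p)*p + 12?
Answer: 53400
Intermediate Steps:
z(p, c) = 12 (z(p, c) = 0*p + 12 = 0 + 12 = 12)
4450*z(-10, 5) = 4450*12 = 53400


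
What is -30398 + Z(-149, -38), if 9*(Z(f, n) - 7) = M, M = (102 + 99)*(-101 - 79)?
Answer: -34411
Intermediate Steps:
M = -36180 (M = 201*(-180) = -36180)
Z(f, n) = -4013 (Z(f, n) = 7 + (1/9)*(-36180) = 7 - 4020 = -4013)
-30398 + Z(-149, -38) = -30398 - 4013 = -34411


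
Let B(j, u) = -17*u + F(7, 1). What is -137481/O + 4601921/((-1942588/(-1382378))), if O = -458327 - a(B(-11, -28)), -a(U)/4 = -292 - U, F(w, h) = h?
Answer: 489209830680476407/149385988494 ≈ 3.2748e+6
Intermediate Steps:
B(j, u) = 1 - 17*u (B(j, u) = -17*u + 1 = 1 - 17*u)
a(U) = 1168 + 4*U (a(U) = -4*(-292 - U) = 1168 + 4*U)
O = -461403 (O = -458327 - (1168 + 4*(1 - 17*(-28))) = -458327 - (1168 + 4*(1 + 476)) = -458327 - (1168 + 4*477) = -458327 - (1168 + 1908) = -458327 - 1*3076 = -458327 - 3076 = -461403)
-137481/O + 4601921/((-1942588/(-1382378))) = -137481/(-461403) + 4601921/((-1942588/(-1382378))) = -137481*(-1/461403) + 4601921/((-1942588*(-1/1382378))) = 45827/153801 + 4601921/(971294/691189) = 45827/153801 + 4601921*(691189/971294) = 45827/153801 + 3180797174069/971294 = 489209830680476407/149385988494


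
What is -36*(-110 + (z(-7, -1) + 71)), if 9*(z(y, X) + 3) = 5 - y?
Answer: 1464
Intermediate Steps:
z(y, X) = -22/9 - y/9 (z(y, X) = -3 + (5 - y)/9 = -3 + (5/9 - y/9) = -22/9 - y/9)
-36*(-110 + (z(-7, -1) + 71)) = -36*(-110 + ((-22/9 - 1/9*(-7)) + 71)) = -36*(-110 + ((-22/9 + 7/9) + 71)) = -36*(-110 + (-5/3 + 71)) = -36*(-110 + 208/3) = -36*(-122/3) = 1464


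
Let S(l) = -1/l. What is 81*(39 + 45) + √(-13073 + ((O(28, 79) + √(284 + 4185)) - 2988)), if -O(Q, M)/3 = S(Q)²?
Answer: 6804 + √(-12591827 + 784*√4469)/28 ≈ 6804.0 + 126.47*I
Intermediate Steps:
O(Q, M) = -3/Q²
81*(39 + 45) + √(-13073 + ((O(28, 79) + √(284 + 4185)) - 2988)) = 81*(39 + 45) + √(-13073 + ((-3/28² + √(284 + 4185)) - 2988)) = 81*84 + √(-13073 + ((-3*1/784 + √4469) - 2988)) = 6804 + √(-13073 + ((-3/784 + √4469) - 2988)) = 6804 + √(-13073 + (-2342595/784 + √4469)) = 6804 + √(-12591827/784 + √4469)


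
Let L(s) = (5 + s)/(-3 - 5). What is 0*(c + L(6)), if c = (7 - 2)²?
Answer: 0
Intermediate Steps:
L(s) = -5/8 - s/8 (L(s) = (5 + s)/(-8) = (5 + s)*(-⅛) = -5/8 - s/8)
c = 25 (c = 5² = 25)
0*(c + L(6)) = 0*(25 + (-5/8 - ⅛*6)) = 0*(25 + (-5/8 - ¾)) = 0*(25 - 11/8) = 0*(189/8) = 0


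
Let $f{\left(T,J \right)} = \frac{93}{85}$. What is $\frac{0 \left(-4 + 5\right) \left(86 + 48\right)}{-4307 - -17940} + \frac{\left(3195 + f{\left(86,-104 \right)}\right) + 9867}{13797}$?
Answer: $\frac{370121}{390915} \approx 0.94681$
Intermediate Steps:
$f{\left(T,J \right)} = \frac{93}{85}$ ($f{\left(T,J \right)} = 93 \cdot \frac{1}{85} = \frac{93}{85}$)
$\frac{0 \left(-4 + 5\right) \left(86 + 48\right)}{-4307 - -17940} + \frac{\left(3195 + f{\left(86,-104 \right)}\right) + 9867}{13797} = \frac{0 \left(-4 + 5\right) \left(86 + 48\right)}{-4307 - -17940} + \frac{\left(3195 + \frac{93}{85}\right) + 9867}{13797} = \frac{0 \cdot 1 \cdot 134}{-4307 + 17940} + \left(\frac{271668}{85} + 9867\right) \frac{1}{13797} = \frac{0 \cdot 134}{13633} + \frac{1110363}{85} \cdot \frac{1}{13797} = 0 \cdot \frac{1}{13633} + \frac{370121}{390915} = 0 + \frac{370121}{390915} = \frac{370121}{390915}$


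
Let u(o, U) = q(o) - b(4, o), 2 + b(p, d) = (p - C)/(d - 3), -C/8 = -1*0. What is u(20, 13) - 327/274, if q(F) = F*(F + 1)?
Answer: 1959021/4658 ≈ 420.57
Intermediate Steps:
C = 0 (C = -(-8)*0 = -8*0 = 0)
q(F) = F*(1 + F)
b(p, d) = -2 + p/(-3 + d) (b(p, d) = -2 + (p - 1*0)/(d - 3) = -2 + (p + 0)/(-3 + d) = -2 + p/(-3 + d))
u(o, U) = o*(1 + o) - (10 - 2*o)/(-3 + o) (u(o, U) = o*(1 + o) - (6 + 4 - 2*o)/(-3 + o) = o*(1 + o) - (10 - 2*o)/(-3 + o))
u(20, 13) - 327/274 = (-10 + 20³ - 1*20 - 2*20²)/(-3 + 20) - 327/274 = (-10 + 8000 - 20 - 2*400)/17 - 327*1/274 = (-10 + 8000 - 20 - 800)/17 - 327/274 = (1/17)*7170 - 327/274 = 7170/17 - 327/274 = 1959021/4658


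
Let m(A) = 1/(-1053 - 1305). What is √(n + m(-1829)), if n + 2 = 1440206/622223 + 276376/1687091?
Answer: √135536768079407303134746986/16838795981802 ≈ 0.69138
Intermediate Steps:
m(A) = -1/2358 (m(A) = 1/(-2358) = -1/2358)
n = 10249641592/21423404557 (n = -2 + (1440206/622223 + 276376/1687091) = -2 + 53096450706/21423404557 = 10249641592/21423404557 ≈ 0.47843)
√(n + m(-1829)) = √(10249641592/21423404557 - 1/2358) = √(24147231469379/50516387945406) = √135536768079407303134746986/16838795981802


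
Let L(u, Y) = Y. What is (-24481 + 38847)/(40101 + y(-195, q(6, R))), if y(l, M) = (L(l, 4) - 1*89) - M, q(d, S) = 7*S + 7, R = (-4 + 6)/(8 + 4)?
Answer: 86196/240047 ≈ 0.35908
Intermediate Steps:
R = 1/6 (R = 2/12 = 2*(1/12) = 1/6 ≈ 0.16667)
q(d, S) = 7 + 7*S
y(l, M) = -85 - M (y(l, M) = (4 - 1*89) - M = (4 - 89) - M = -85 - M)
(-24481 + 38847)/(40101 + y(-195, q(6, R))) = (-24481 + 38847)/(40101 + (-85 - (7 + 7*(1/6)))) = 14366/(40101 + (-85 - (7 + 7/6))) = 14366/(40101 + (-85 - 1*49/6)) = 14366/(40101 + (-85 - 49/6)) = 14366/(40101 - 559/6) = 14366/(240047/6) = 14366*(6/240047) = 86196/240047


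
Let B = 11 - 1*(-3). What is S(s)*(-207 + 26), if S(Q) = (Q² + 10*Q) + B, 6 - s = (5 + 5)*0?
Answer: -19910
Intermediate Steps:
B = 14 (B = 11 + 3 = 14)
s = 6 (s = 6 - (5 + 5)*0 = 6 - 10*0 = 6 - 1*0 = 6 + 0 = 6)
S(Q) = 14 + Q² + 10*Q (S(Q) = (Q² + 10*Q) + 14 = 14 + Q² + 10*Q)
S(s)*(-207 + 26) = (14 + 6² + 10*6)*(-207 + 26) = (14 + 36 + 60)*(-181) = 110*(-181) = -19910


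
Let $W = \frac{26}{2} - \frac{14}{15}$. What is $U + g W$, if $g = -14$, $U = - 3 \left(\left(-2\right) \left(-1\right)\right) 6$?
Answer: $- \frac{3074}{15} \approx -204.93$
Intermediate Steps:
$W = \frac{181}{15}$ ($W = 26 \cdot \frac{1}{2} - \frac{14}{15} = 13 - \frac{14}{15} = \frac{181}{15} \approx 12.067$)
$U = -36$ ($U = \left(-3\right) 2 \cdot 6 = \left(-6\right) 6 = -36$)
$U + g W = -36 - \frac{2534}{15} = - \frac{3074}{15}$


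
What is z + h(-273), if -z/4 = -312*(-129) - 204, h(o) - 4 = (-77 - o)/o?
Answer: -6246736/39 ≈ -1.6017e+5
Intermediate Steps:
h(o) = 4 + (-77 - o)/o
z = -160176 (z = -4*(-312*(-129) - 204) = -4*(40248 - 204) = -4*40044 = -160176)
z + h(-273) = -160176 + (3 - 77/(-273)) = -160176 + (3 - 77*(-1/273)) = -160176 + (3 + 11/39) = -160176 + 128/39 = -6246736/39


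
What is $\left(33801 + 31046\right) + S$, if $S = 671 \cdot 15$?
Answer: $74912$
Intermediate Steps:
$S = 10065$
$\left(33801 + 31046\right) + S = \left(33801 + 31046\right) + 10065 = 64847 + 10065 = 74912$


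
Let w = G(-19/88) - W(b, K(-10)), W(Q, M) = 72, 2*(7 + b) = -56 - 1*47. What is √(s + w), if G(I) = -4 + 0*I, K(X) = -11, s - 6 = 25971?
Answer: √25901 ≈ 160.94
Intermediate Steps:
s = 25977 (s = 6 + 25971 = 25977)
b = -117/2 (b = -7 + (-56 - 1*47)/2 = -7 + (-56 - 47)/2 = -7 + (½)*(-103) = -7 - 103/2 = -117/2 ≈ -58.500)
G(I) = -4 (G(I) = -4 + 0 = -4)
w = -76 (w = -4 - 1*72 = -4 - 72 = -76)
√(s + w) = √(25977 - 76) = √25901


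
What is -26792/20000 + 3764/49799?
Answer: -157366851/124497500 ≈ -1.2640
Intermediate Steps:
-26792/20000 + 3764/49799 = -26792*1/20000 + 3764*(1/49799) = -3349/2500 + 3764/49799 = -157366851/124497500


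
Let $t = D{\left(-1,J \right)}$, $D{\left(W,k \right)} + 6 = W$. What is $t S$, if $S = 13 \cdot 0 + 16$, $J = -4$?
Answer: $-112$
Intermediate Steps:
$S = 16$ ($S = 0 + 16 = 16$)
$D{\left(W,k \right)} = -6 + W$
$t = -7$ ($t = -6 - 1 = -7$)
$t S = \left(-7\right) 16 = -112$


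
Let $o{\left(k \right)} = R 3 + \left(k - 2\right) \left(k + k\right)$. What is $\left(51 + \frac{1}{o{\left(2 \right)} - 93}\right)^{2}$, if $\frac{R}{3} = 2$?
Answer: $\frac{14622976}{5625} \approx 2599.6$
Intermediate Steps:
$R = 6$ ($R = 3 \cdot 2 = 6$)
$o{\left(k \right)} = 18 + 2 k \left(-2 + k\right)$ ($o{\left(k \right)} = 6 \cdot 3 + \left(k - 2\right) \left(k + k\right) = 18 + \left(-2 + k\right) 2 k = 18 + 2 k \left(-2 + k\right)$)
$\left(51 + \frac{1}{o{\left(2 \right)} - 93}\right)^{2} = \left(51 + \frac{1}{\left(18 - 8 + 2 \cdot 2^{2}\right) - 93}\right)^{2} = \left(51 + \frac{1}{\left(18 - 8 + 2 \cdot 4\right) - 93}\right)^{2} = \left(51 + \frac{1}{\left(18 - 8 + 8\right) - 93}\right)^{2} = \left(51 + \frac{1}{18 - 93}\right)^{2} = \left(51 + \frac{1}{-75}\right)^{2} = \left(51 - \frac{1}{75}\right)^{2} = \left(\frac{3824}{75}\right)^{2} = \frac{14622976}{5625}$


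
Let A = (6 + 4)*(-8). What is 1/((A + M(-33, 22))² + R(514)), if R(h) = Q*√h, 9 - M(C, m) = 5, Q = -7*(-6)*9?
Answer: -722/5010025 + 189*√514/20040100 ≈ 6.9707e-5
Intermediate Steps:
A = -80 (A = 10*(-8) = -80)
Q = 378 (Q = 42*9 = 378)
M(C, m) = 4 (M(C, m) = 9 - 1*5 = 9 - 5 = 4)
R(h) = 378*√h
1/((A + M(-33, 22))² + R(514)) = 1/((-80 + 4)² + 378*√514) = 1/((-76)² + 378*√514) = 1/(5776 + 378*√514)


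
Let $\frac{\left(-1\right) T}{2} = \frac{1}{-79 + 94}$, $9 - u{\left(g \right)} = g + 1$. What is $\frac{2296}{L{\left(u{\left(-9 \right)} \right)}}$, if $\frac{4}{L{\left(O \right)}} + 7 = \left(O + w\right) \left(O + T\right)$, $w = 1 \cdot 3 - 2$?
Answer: $\frac{851242}{5} \approx 1.7025 \cdot 10^{5}$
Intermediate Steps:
$u{\left(g \right)} = 8 - g$ ($u{\left(g \right)} = 9 - \left(g + 1\right) = 9 - \left(1 + g\right) = 8 - g$)
$w = 1$ ($w = 3 - 2 = 1$)
$T = - \frac{2}{15}$ ($T = - \frac{2}{-79 + 94} = - \frac{2}{15} \approx -0.13333$)
$L{\left(O \right)} = \frac{4}{-7 + \left(1 + O\right) \left(- \frac{2}{15} + O\right)}$ ($L{\left(O \right)} = \frac{4}{-7 + \left(O + 1\right) \left(O - \frac{2}{15}\right)} = \frac{4}{-7 + \left(1 + O\right) \left(- \frac{2}{15} + O\right)}$)
$\frac{2296}{L{\left(u{\left(-9 \right)} \right)}} = \frac{2296}{60 \frac{1}{-107 + 13 \left(8 - -9\right) + 15 \left(8 - -9\right)^{2}}} = \frac{2296}{60 \frac{1}{-107 + 13 \left(8 + 9\right) + 15 \left(8 + 9\right)^{2}}} = \frac{2296}{60 \frac{1}{-107 + 13 \cdot 17 + 15 \cdot 17^{2}}} = \frac{2296}{60 \frac{1}{-107 + 221 + 15 \cdot 289}} = \frac{2296}{60 \frac{1}{-107 + 221 + 4335}} = \frac{2296}{60 \cdot \frac{1}{4449}} = \frac{2296}{\frac{20}{1483}} = 2296 \cdot \frac{1483}{20} = \frac{851242}{5}$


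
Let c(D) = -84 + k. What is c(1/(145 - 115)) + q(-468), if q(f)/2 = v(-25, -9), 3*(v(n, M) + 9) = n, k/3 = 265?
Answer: 2029/3 ≈ 676.33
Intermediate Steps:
k = 795 (k = 3*265 = 795)
v(n, M) = -9 + n/3
q(f) = -104/3 (q(f) = 2*(-9 + (⅓)*(-25)) = 2*(-9 - 25/3) = 2*(-52/3) = -104/3)
c(D) = 711 (c(D) = -84 + 795 = 711)
c(1/(145 - 115)) + q(-468) = 711 - 104/3 = 2029/3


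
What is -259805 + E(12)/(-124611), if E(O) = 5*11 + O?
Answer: -32374560922/124611 ≈ -2.5981e+5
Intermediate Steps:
E(O) = 55 + O
-259805 + E(12)/(-124611) = -259805 + (55 + 12)/(-124611) = -259805 + 67*(-1/124611) = -259805 - 67/124611 = -32374560922/124611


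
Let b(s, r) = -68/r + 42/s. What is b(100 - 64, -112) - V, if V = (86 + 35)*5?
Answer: -50671/84 ≈ -603.23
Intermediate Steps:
V = 605 (V = 121*5 = 605)
b(100 - 64, -112) - V = (-68/(-112) + 42/(100 - 64)) - 1*605 = (-68*(-1/112) + 42/36) - 605 = (17/28 + 42*(1/36)) - 605 = (17/28 + 7/6) - 605 = 149/84 - 605 = -50671/84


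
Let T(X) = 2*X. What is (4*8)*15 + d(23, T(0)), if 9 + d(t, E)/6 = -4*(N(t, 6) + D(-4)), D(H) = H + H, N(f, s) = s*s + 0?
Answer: -246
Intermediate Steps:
N(f, s) = s² (N(f, s) = s² + 0 = s²)
D(H) = 2*H
d(t, E) = -726 (d(t, E) = -54 + 6*(-4*(6² + 2*(-4))) = -54 + 6*(-4*(36 - 8)) = -54 + 6*(-4*28) = -54 + 6*(-112) = -54 - 672 = -726)
(4*8)*15 + d(23, T(0)) = (4*8)*15 - 726 = 32*15 - 726 = 480 - 726 = -246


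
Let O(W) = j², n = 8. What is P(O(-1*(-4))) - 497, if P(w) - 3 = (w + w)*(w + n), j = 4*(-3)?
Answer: 43282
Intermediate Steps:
j = -12
O(W) = 144 (O(W) = (-12)² = 144)
P(w) = 3 + 2*w*(8 + w) (P(w) = 3 + (w + w)*(w + 8) = 3 + (2*w)*(8 + w) = 3 + 2*w*(8 + w))
P(O(-1*(-4))) - 497 = (3 + 2*144² + 16*144) - 497 = (3 + 2*20736 + 2304) - 497 = (3 + 41472 + 2304) - 497 = 43779 - 497 = 43282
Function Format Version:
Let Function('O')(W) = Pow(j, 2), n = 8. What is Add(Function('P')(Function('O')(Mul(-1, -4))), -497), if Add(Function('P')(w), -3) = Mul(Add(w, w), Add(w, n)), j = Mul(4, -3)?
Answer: 43282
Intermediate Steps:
j = -12
Function('O')(W) = 144 (Function('O')(W) = Pow(-12, 2) = 144)
Function('P')(w) = Add(3, Mul(2, w, Add(8, w))) (Function('P')(w) = Add(3, Mul(Add(w, w), Add(w, 8))) = Add(3, Mul(Mul(2, w), Add(8, w))) = Add(3, Mul(2, w, Add(8, w))))
Add(Function('P')(Function('O')(Mul(-1, -4))), -497) = Add(Add(3, Mul(2, Pow(144, 2)), Mul(16, 144)), -497) = Add(Add(3, Mul(2, 20736), 2304), -497) = Add(Add(3, 41472, 2304), -497) = Add(43779, -497) = 43282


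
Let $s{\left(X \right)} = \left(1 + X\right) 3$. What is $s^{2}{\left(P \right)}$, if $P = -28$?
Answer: $6561$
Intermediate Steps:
$s{\left(X \right)} = 3 + 3 X$
$s^{2}{\left(P \right)} = \left(3 + 3 \left(-28\right)\right)^{2} = \left(3 - 84\right)^{2} = \left(-81\right)^{2} = 6561$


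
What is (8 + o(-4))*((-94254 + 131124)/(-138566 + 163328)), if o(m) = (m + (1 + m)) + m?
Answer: -18435/4127 ≈ -4.4669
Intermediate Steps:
o(m) = 1 + 3*m (o(m) = (1 + 2*m) + m = 1 + 3*m)
(8 + o(-4))*((-94254 + 131124)/(-138566 + 163328)) = (8 + (1 + 3*(-4)))*((-94254 + 131124)/(-138566 + 163328)) = (8 + (1 - 12))*(36870/24762) = (8 - 11)*(36870*(1/24762)) = -3*6145/4127 = -18435/4127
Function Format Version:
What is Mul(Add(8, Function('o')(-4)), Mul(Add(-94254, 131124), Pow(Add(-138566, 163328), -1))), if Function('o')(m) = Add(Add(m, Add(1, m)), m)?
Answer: Rational(-18435, 4127) ≈ -4.4669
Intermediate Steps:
Function('o')(m) = Add(1, Mul(3, m)) (Function('o')(m) = Add(Add(1, Mul(2, m)), m) = Add(1, Mul(3, m)))
Mul(Add(8, Function('o')(-4)), Mul(Add(-94254, 131124), Pow(Add(-138566, 163328), -1))) = Mul(Add(8, Add(1, Mul(3, -4))), Mul(Add(-94254, 131124), Pow(Add(-138566, 163328), -1))) = Mul(Add(8, Add(1, -12)), Mul(36870, Pow(24762, -1))) = Mul(Add(8, -11), Mul(36870, Rational(1, 24762))) = Mul(-3, Rational(6145, 4127)) = Rational(-18435, 4127)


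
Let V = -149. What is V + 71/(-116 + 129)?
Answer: -1866/13 ≈ -143.54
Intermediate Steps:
V + 71/(-116 + 129) = -149 + 71/(-116 + 129) = -149 + 71/13 = -1866/13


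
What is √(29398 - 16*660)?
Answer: √18838 ≈ 137.25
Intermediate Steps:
√(29398 - 16*660) = √(29398 - 10560) = √18838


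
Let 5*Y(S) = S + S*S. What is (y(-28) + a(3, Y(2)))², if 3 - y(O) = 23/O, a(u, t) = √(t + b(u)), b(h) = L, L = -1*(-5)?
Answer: 81549/3920 + 107*√155/70 ≈ 39.834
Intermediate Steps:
L = 5
b(h) = 5
Y(S) = S/5 + S²/5 (Y(S) = (S + S*S)/5 = (S + S²)/5 = S/5 + S²/5)
a(u, t) = √(5 + t) (a(u, t) = √(t + 5) = √(5 + t))
y(O) = 3 - 23/O
(y(-28) + a(3, Y(2)))² = ((3 - 23/(-28)) + √(5 + (⅕)*2*(1 + 2)))² = ((3 - 23*(-1/28)) + √(5 + (⅕)*2*3))² = ((3 + 23/28) + √(5 + 6/5))² = (107/28 + √(31/5))² = (107/28 + √155/5)²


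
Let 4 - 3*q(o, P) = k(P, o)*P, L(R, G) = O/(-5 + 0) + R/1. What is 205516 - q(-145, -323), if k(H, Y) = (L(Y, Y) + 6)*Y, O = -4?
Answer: -5856053/3 ≈ -1.9520e+6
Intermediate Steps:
L(R, G) = ⅘ + R (L(R, G) = -4/(-5 + 0) + R/1 = -4/(-5) + R*1 = -4*(-⅕) + R = ⅘ + R)
k(H, Y) = Y*(34/5 + Y) (k(H, Y) = ((⅘ + Y) + 6)*Y = (34/5 + Y)*Y = Y*(34/5 + Y))
q(o, P) = 4/3 - P*o*(34 + 5*o)/15 (q(o, P) = 4/3 - o*(34 + 5*o)/5*P/3 = 4/3 - P*o*(34 + 5*o)/15)
205516 - q(-145, -323) = 205516 - (4/3 - 1/15*(-323)*(-145)*(34 + 5*(-145))) = 205516 - (4/3 - 1/15*(-323)*(-145)*(34 - 725)) = 205516 - (4/3 - 1/15*(-323)*(-145)*(-691)) = 205516 - (4/3 + 6472597/3) = 205516 - 1*6472601/3 = 205516 - 6472601/3 = -5856053/3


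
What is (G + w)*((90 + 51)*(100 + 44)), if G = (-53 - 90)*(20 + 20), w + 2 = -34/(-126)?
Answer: -813218064/7 ≈ -1.1617e+8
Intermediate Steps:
w = -109/63 (w = -2 - 34/(-126) = -2 - 34*(-1/126) = -2 + 17/63 = -109/63 ≈ -1.7302)
G = -5720 (G = -143*40 = -5720)
(G + w)*((90 + 51)*(100 + 44)) = (-5720 - 109/63)*((90 + 51)*(100 + 44)) = -16942043*144/21 = -360469/63*20304 = -813218064/7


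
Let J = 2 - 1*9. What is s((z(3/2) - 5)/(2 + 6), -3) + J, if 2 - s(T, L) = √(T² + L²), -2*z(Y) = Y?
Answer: -5 - √9745/32 ≈ -8.0849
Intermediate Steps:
z(Y) = -Y/2
J = -7 (J = 2 - 9 = -7)
s(T, L) = 2 - √(L² + T²) (s(T, L) = 2 - √(T² + L²) = 2 - √(L² + T²))
s((z(3/2) - 5)/(2 + 6), -3) + J = (2 - √((-3)² + ((-3/(2*2) - 5)/(2 + 6))²)) - 7 = (2 - √(9 + ((-3/(2*2) - 5)/8)²)) - 7 = (2 - √(9 + ((-½*3/2 - 5)*(⅛))²)) - 7 = (2 - √(9 + ((-¾ - 5)*(⅛))²)) - 7 = (2 - √(9 + (-23/4*⅛)²)) - 7 = (2 - √(9 + (-23/32)²)) - 7 = (2 - √(9 + 529/1024)) - 7 = (2 - √(9745/1024)) - 7 = (2 - √9745/32) - 7 = -5 - √9745/32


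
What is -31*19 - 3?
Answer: -592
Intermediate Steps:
-31*19 - 3 = -589 - 3 = -592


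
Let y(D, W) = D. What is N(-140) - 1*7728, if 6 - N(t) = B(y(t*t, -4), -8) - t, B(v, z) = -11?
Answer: -7851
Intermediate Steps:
N(t) = 17 + t (N(t) = 6 - (-11 - t) = 6 + (11 + t) = 17 + t)
N(-140) - 1*7728 = (17 - 140) - 1*7728 = -123 - 7728 = -7851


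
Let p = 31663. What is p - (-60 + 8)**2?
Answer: 28959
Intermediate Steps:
p - (-60 + 8)**2 = 31663 - (-60 + 8)**2 = 31663 - 1*(-52)**2 = 31663 - 1*2704 = 31663 - 2704 = 28959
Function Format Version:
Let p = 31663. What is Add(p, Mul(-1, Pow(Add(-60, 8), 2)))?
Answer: 28959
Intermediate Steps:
Add(p, Mul(-1, Pow(Add(-60, 8), 2))) = Add(31663, Mul(-1, Pow(Add(-60, 8), 2))) = Add(31663, Mul(-1, Pow(-52, 2))) = Add(31663, Mul(-1, 2704)) = Add(31663, -2704) = 28959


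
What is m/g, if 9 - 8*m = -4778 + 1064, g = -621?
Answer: -1241/1656 ≈ -0.74940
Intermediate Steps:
m = 3723/8 (m = 9/8 - (-4778 + 1064)/8 = 9/8 - 1/8*(-3714) = 9/8 + 1857/4 = 3723/8 ≈ 465.38)
m/g = (3723/8)/(-621) = (3723/8)*(-1/621) = -1241/1656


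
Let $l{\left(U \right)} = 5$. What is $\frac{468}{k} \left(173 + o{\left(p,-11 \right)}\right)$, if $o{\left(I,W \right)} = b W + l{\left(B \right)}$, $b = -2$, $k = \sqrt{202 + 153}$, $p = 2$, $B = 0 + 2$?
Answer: $\frac{18720 \sqrt{355}}{71} \approx 4967.8$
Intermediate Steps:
$B = 2$
$k = \sqrt{355} \approx 18.841$
$o{\left(I,W \right)} = 5 - 2 W$ ($o{\left(I,W \right)} = - 2 W + 5 = 5 - 2 W$)
$\frac{468}{k} \left(173 + o{\left(p,-11 \right)}\right) = \frac{468}{\sqrt{355}} \left(173 + \left(5 - -22\right)\right) = 468 \frac{\sqrt{355}}{355} \left(173 + \left(5 + 22\right)\right) = \frac{468 \sqrt{355}}{355} \left(173 + 27\right) = \frac{468 \sqrt{355}}{355} \cdot 200 = \frac{18720 \sqrt{355}}{71}$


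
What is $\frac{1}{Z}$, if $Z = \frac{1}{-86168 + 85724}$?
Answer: $-444$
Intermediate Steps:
$Z = - \frac{1}{444}$ ($Z = \frac{1}{-444} = - \frac{1}{444} \approx -0.0022523$)
$\frac{1}{Z} = \frac{1}{- \frac{1}{444}} = -444$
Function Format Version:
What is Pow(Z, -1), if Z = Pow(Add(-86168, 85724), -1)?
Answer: -444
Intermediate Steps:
Z = Rational(-1, 444) (Z = Pow(-444, -1) = Rational(-1, 444) ≈ -0.0022523)
Pow(Z, -1) = Pow(Rational(-1, 444), -1) = -444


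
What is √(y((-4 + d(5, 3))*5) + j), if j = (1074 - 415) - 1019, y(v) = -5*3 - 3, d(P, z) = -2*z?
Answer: 3*I*√42 ≈ 19.442*I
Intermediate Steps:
y(v) = -18 (y(v) = -15 - 3 = -18)
j = -360 (j = 659 - 1019 = -360)
√(y((-4 + d(5, 3))*5) + j) = √(-18 - 360) = √(-378) = 3*I*√42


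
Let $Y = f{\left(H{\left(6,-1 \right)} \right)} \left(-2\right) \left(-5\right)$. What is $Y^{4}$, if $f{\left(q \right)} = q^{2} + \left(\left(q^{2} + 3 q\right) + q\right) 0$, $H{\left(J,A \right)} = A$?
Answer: $10000$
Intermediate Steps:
$f{\left(q \right)} = q^{2}$ ($f{\left(q \right)} = q^{2} + \left(q^{2} + 4 q\right) 0 = q^{2} + 0 = q^{2}$)
$Y = 10$ ($Y = \left(-1\right)^{2} \left(-2\right) \left(-5\right) = 1 \left(-2\right) \left(-5\right) = \left(-2\right) \left(-5\right) = 10$)
$Y^{4} = 10^{4} = 10000$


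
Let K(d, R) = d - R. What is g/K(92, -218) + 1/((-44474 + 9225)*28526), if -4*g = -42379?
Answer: 21306317161953/623418043880 ≈ 34.177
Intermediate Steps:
g = 42379/4 (g = -¼*(-42379) = 42379/4 ≈ 10595.)
g/K(92, -218) + 1/((-44474 + 9225)*28526) = 42379/(4*(92 - 1*(-218))) + 1/((-44474 + 9225)*28526) = 42379/(4*(92 + 218)) + (1/28526)/(-35249) = (42379/4)/310 - 1/35249*1/28526 = (42379/4)*(1/310) - 1/1005512974 = 42379/1240 - 1/1005512974 = 21306317161953/623418043880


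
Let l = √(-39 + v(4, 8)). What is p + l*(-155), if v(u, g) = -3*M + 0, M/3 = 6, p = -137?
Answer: -137 - 155*I*√93 ≈ -137.0 - 1494.8*I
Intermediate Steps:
M = 18 (M = 3*6 = 18)
v(u, g) = -54 (v(u, g) = -3*18 + 0 = -54 + 0 = -54)
l = I*√93 (l = √(-39 - 54) = √(-93) = I*√93 ≈ 9.6436*I)
p + l*(-155) = -137 + (I*√93)*(-155) = -137 - 155*I*√93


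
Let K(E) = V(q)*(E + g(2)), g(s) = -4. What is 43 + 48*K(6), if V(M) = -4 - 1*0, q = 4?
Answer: -341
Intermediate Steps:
V(M) = -4 (V(M) = -4 + 0 = -4)
K(E) = 16 - 4*E (K(E) = -4*(E - 4) = -4*(-4 + E) = 16 - 4*E)
43 + 48*K(6) = 43 + 48*(16 - 4*6) = 43 + 48*(16 - 24) = 43 + 48*(-8) = 43 - 384 = -341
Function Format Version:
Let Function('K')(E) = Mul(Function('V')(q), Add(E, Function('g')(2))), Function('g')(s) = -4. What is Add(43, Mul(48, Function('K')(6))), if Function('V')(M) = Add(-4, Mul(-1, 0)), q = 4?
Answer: -341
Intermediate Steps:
Function('V')(M) = -4 (Function('V')(M) = Add(-4, 0) = -4)
Function('K')(E) = Add(16, Mul(-4, E)) (Function('K')(E) = Mul(-4, Add(E, -4)) = Mul(-4, Add(-4, E)) = Add(16, Mul(-4, E)))
Add(43, Mul(48, Function('K')(6))) = Add(43, Mul(48, Add(16, Mul(-4, 6)))) = Add(43, Mul(48, Add(16, -24))) = Add(43, Mul(48, -8)) = Add(43, -384) = -341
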